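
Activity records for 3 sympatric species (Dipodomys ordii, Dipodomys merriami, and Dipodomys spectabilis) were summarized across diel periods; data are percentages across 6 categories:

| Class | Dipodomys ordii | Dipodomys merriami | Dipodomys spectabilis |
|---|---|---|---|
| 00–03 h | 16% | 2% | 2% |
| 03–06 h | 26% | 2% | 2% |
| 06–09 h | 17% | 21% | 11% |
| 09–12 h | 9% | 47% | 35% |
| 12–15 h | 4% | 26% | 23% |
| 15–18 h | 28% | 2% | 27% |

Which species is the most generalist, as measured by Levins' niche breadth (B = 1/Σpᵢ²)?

Convert percentages to proportions (divide by 100).
Σp_ordiᵢ² = 0.16² + 0.26² + 0.17² + 0.09² + 0.04² + 0.28² = 0.0256 + 0.0676 + 0.0289 + 0.0081 + 0.0016 + 0.0784 = 0.2102
B_ordi = 1 / 0.2102 = 4.7574
Σp_merrᵢ² = 0.02² + 0.02² + 0.21² + 0.47² + 0.26² + 0.02² = 0.0004 + 0.0004 + 0.0441 + 0.2209 + 0.0676 + 0.0004 = 0.3338
B_merr = 1 / 0.3338 = 2.9958
Σp_specᵢ² = 0.02² + 0.02² + 0.11² + 0.35² + 0.23² + 0.27² = 0.0004 + 0.0004 + 0.0121 + 0.1225 + 0.0529 + 0.0729 = 0.2612
B_spec = 1 / 0.2612 = 3.8285
Highest B → broadest niche (most generalist): Dipodomys ordii (B = 4.76).

Dipodomys ordii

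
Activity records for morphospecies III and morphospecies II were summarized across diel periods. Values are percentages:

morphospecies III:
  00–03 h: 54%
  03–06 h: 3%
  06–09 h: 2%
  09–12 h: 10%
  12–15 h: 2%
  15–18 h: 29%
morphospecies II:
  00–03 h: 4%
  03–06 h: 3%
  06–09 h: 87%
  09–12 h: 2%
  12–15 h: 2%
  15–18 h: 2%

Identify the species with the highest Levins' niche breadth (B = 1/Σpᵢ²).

Convert percentages to proportions (divide by 100).
Σp_IIIᵢ² = 0.54² + 0.03² + 0.02² + 0.10² + 0.02² + 0.29² = 0.2916 + 0.0009 + 0.0004 + 0.0100 + 0.0004 + 0.0841 = 0.3874
B_III = 1 / 0.3874 = 2.5813
Σp_IIᵢ² = 0.04² + 0.03² + 0.87² + 0.02² + 0.02² + 0.02² = 0.0016 + 0.0009 + 0.7569 + 0.0004 + 0.0004 + 0.0004 = 0.7606
B_II = 1 / 0.7606 = 1.3148
Highest B → broadest niche (most generalist): morphospecies III (B = 2.58).

morphospecies III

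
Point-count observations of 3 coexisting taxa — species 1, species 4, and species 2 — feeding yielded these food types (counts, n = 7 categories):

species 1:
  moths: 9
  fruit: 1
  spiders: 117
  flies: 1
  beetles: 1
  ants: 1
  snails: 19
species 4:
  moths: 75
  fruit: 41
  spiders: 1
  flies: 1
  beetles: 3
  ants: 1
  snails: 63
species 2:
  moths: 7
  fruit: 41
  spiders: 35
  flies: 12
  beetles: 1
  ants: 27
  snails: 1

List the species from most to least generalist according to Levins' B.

Proportions for species 1 (n=149): 9/149=0.0604, 1/149=0.0067, 117/149=0.7852, 1/149=0.0067, 1/149=0.0067, 1/149=0.0067, 19/149=0.1275
Proportions for species 4 (n=185): 75/185=0.4054, 41/185=0.2216, 1/185=0.0054, 1/185=0.0054, 3/185=0.0162, 1/185=0.0054, 63/185=0.3405
Proportions for species 2 (n=124): 7/124=0.0565, 41/124=0.3306, 35/124=0.2823, 12/124=0.0968, 1/124=0.0081, 27/124=0.2177, 1/124=0.0081
Σp_1ᵢ² = 0.0604² + 0.0067² + 0.7852² + 0.0067² + 0.0067² + 0.0067² + 0.1275² = 0.003648 + 0.000045 + 0.616539 + 0.000045 + 0.000045 + 0.000045 + 0.016256 = 0.636623
B_1 = 1 / 0.636623 = 1.5708
Σp_4ᵢ² = 0.4054² + 0.2216² + 0.0054² + 0.0054² + 0.0162² + 0.0054² + 0.3405² = 0.164349 + 0.049107 + 0.000029 + 0.000029 + 0.000262 + 0.000029 + 0.115940 = 0.329745
B_4 = 1 / 0.329745 = 3.0326
Σp_2ᵢ² = 0.0565² + 0.3306² + 0.2823² + 0.0968² + 0.0081² + 0.2177² + 0.0081² = 0.003192 + 0.109296 + 0.079693 + 0.009370 + 0.000066 + 0.047393 + 0.000066 = 0.249076
B_2 = 1 / 0.249076 = 4.0148
Ranking by B (broadest → narrowest): species 2 (4.01) > species 4 (3.03) > species 1 (1.57)

species 2 > species 4 > species 1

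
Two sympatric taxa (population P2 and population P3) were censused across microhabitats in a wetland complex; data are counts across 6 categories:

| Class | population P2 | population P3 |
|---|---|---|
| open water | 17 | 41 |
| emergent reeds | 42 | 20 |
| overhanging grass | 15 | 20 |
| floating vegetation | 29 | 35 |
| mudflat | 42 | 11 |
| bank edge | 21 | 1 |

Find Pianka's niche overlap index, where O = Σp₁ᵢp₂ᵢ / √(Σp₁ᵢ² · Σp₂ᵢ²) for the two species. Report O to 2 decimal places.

Proportions for population P2 (n=166): 17/166=0.1024, 42/166=0.2530, 15/166=0.0904, 29/166=0.1747, 42/166=0.2530, 21/166=0.1265
Proportions for population P3 (n=128): 41/128=0.3203, 20/128=0.1563, 20/128=0.1563, 35/128=0.2734, 11/128=0.0859, 1/128=0.0078
Σ p₁ᵢp₂ᵢ = 0.032799 + 0.039544 + 0.014130 + 0.047763 + 0.021733 + 0.000987 = 0.156956
Σp_1ᵢ² = 0.1024² + 0.2530² + 0.0904² + 0.1747² + 0.2530² + 0.1265² = 0.010486 + 0.064009 + 0.008172 + 0.030520 + 0.064009 + 0.016002 = 0.193198
Σp_2ᵢ² = 0.3203² + 0.1563² + 0.1563² + 0.2734² + 0.0859² + 0.0078² = 0.102592 + 0.024430 + 0.024430 + 0.074748 + 0.007379 + 0.000061 = 0.233640
O = 0.156956 / √(0.193198 × 0.233640) = 0.156956 / 0.2124589 = 0.7388

0.74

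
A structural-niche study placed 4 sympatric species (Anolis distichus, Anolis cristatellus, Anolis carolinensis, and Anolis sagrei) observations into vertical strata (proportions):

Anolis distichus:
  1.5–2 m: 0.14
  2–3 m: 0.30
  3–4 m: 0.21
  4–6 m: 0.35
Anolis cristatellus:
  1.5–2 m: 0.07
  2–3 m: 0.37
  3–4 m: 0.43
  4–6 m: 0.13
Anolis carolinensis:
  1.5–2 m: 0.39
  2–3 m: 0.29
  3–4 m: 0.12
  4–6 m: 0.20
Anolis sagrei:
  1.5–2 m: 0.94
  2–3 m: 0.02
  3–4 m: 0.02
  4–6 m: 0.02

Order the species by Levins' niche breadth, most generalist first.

Σp_distᵢ² = 0.14² + 0.30² + 0.21² + 0.35² = 0.0196 + 0.0900 + 0.0441 + 0.1225 = 0.2762
B_dist = 1 / 0.2762 = 3.6206
Σp_crisᵢ² = 0.07² + 0.37² + 0.43² + 0.13² = 0.0049 + 0.1369 + 0.1849 + 0.0169 = 0.3436
B_cris = 1 / 0.3436 = 2.9104
Σp_caroᵢ² = 0.39² + 0.29² + 0.12² + 0.20² = 0.1521 + 0.0841 + 0.0144 + 0.0400 = 0.2906
B_caro = 1 / 0.2906 = 3.4412
Σp_sagrᵢ² = 0.94² + 0.02² + 0.02² + 0.02² = 0.8836 + 0.0004 + 0.0004 + 0.0004 = 0.8848
B_sagr = 1 / 0.8848 = 1.1302
Ranking by B (broadest → narrowest): Anolis distichus (3.62) > Anolis carolinensis (3.44) > Anolis cristatellus (2.91) > Anolis sagrei (1.13)

Anolis distichus > Anolis carolinensis > Anolis cristatellus > Anolis sagrei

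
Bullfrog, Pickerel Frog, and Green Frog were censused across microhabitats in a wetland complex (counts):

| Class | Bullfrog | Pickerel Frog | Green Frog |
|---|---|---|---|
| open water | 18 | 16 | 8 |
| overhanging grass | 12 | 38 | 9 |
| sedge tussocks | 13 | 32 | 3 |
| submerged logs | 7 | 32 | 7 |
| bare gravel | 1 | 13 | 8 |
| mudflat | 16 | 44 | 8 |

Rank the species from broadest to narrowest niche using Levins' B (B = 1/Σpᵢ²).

Proportions for Bullfrog (n=67): 18/67=0.2687, 12/67=0.1791, 13/67=0.1940, 7/67=0.1045, 1/67=0.0149, 16/67=0.2388
Proportions for Pickerel Frog (n=175): 16/175=0.0914, 38/175=0.2171, 32/175=0.1829, 32/175=0.1829, 13/175=0.0743, 44/175=0.2514
Proportions for Green Frog (n=43): 8/43=0.1860, 9/43=0.2093, 3/43=0.0698, 7/43=0.1628, 8/43=0.1860, 8/43=0.1860
Σp_Bullᵢ² = 0.2687² + 0.1791² + 0.1940² + 0.1045² + 0.0149² + 0.2388² = 0.072200 + 0.032077 + 0.037636 + 0.010920 + 0.000222 + 0.057025 = 0.210080
B_Bull = 1 / 0.210080 = 4.7601
Σp_Pickᵢ² = 0.0914² + 0.2171² + 0.1829² + 0.1829² + 0.0743² + 0.2514² = 0.008354 + 0.047132 + 0.033452 + 0.033452 + 0.005520 + 0.063202 = 0.191112
B_Pick = 1 / 0.191112 = 5.2325
Σp_Greeᵢ² = 0.1860² + 0.2093² + 0.0698² + 0.1628² + 0.1860² + 0.1860² = 0.034596 + 0.043806 + 0.004872 + 0.026504 + 0.034596 + 0.034596 = 0.178970
B_Gree = 1 / 0.178970 = 5.5875
Ranking by B (broadest → narrowest): Green Frog (5.59) > Pickerel Frog (5.23) > Bullfrog (4.76)

Green Frog > Pickerel Frog > Bullfrog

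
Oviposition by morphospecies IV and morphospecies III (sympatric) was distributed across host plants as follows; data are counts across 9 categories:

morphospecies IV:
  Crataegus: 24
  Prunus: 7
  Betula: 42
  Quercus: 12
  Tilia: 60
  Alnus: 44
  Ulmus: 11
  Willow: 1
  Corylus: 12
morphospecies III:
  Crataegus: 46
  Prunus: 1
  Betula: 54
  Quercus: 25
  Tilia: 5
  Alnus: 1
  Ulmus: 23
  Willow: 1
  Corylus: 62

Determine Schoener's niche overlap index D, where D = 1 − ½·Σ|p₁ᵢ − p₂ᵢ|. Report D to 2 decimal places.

0.51

Proportions for morphospecies IV (n=213): 24/213=0.1127, 7/213=0.0329, 42/213=0.1972, 12/213=0.0563, 60/213=0.2817, 44/213=0.2066, 11/213=0.0516, 1/213=0.0047, 12/213=0.0563
Proportions for morphospecies III (n=218): 46/218=0.2110, 1/218=0.0046, 54/218=0.2477, 25/218=0.1147, 5/218=0.0229, 1/218=0.0046, 23/218=0.1055, 1/218=0.0046, 62/218=0.2844
Σ|p₁ᵢ − p₂ᵢ| = 0.0983 + 0.0283 + 0.0505 + 0.0584 + 0.2588 + 0.2020 + 0.0539 + 0.0001 + 0.2281 = 0.9784
D = 1 − ½ × 0.9784 = 1 − 0.48920 = 0.51080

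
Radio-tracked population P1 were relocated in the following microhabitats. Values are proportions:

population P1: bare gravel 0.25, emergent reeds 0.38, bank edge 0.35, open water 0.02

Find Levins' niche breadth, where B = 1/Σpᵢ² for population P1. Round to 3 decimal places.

3.032

Σpᵢ² = 0.25² + 0.38² + 0.35² + 0.02² = 0.0625 + 0.1444 + 0.1225 + 0.0004 = 0.3298
B = 1 / 0.3298 = 3.03214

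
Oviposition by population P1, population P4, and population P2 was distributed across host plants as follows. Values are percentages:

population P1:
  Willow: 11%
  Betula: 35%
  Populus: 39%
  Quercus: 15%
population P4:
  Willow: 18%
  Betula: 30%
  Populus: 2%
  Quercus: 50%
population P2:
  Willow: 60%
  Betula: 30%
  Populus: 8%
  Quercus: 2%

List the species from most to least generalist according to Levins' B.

population P1 > population P4 > population P2

Convert percentages to proportions (divide by 100).
Σp_P1ᵢ² = 0.11² + 0.35² + 0.39² + 0.15² = 0.0121 + 0.1225 + 0.1521 + 0.0225 = 0.3092
B_P1 = 1 / 0.3092 = 3.2342
Σp_P4ᵢ² = 0.18² + 0.30² + 0.02² + 0.50² = 0.0324 + 0.0900 + 0.0004 + 0.2500 = 0.3728
B_P4 = 1 / 0.3728 = 2.6824
Σp_P2ᵢ² = 0.60² + 0.30² + 0.08² + 0.02² = 0.3600 + 0.0900 + 0.0064 + 0.0004 = 0.4568
B_P2 = 1 / 0.4568 = 2.1891
Ranking by B (broadest → narrowest): population P1 (3.23) > population P4 (2.68) > population P2 (2.19)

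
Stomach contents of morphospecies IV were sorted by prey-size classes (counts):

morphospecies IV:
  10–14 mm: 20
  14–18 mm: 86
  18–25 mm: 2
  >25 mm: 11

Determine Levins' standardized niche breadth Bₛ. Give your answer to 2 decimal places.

0.26

Proportions for morphospecies IV (n=119): 20/119=0.1681, 86/119=0.7227, 2/119=0.0168, 11/119=0.0924
Σpᵢ² = 0.1681² + 0.7227² + 0.0168² + 0.0924² = 0.028258 + 0.522295 + 0.000282 + 0.008538 = 0.559373
B = 1 / 0.559373 = 1.7877
Bₛ = (B − 1)/(n − 1) = (1.7877 − 1)/(4 − 1) = 0.7877/3 = 0.2626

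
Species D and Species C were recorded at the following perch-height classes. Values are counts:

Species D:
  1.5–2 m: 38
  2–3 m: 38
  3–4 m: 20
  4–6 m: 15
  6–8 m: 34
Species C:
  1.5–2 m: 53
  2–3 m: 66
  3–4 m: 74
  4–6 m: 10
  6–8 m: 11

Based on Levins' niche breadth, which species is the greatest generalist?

Species D

Proportions for Species D (n=145): 38/145=0.2621, 38/145=0.2621, 20/145=0.1379, 15/145=0.1034, 34/145=0.2345
Proportions for Species C (n=214): 53/214=0.2477, 66/214=0.3084, 74/214=0.3458, 10/214=0.0467, 11/214=0.0514
Σp_Dᵢ² = 0.2621² + 0.2621² + 0.1379² + 0.1034² + 0.2345² = 0.068696 + 0.068696 + 0.019016 + 0.010692 + 0.054990 = 0.222090
B_D = 1 / 0.222090 = 4.5027
Σp_Cᵢ² = 0.2477² + 0.3084² + 0.3458² + 0.0467² + 0.0514² = 0.061355 + 0.095111 + 0.119578 + 0.002181 + 0.002642 = 0.280867
B_C = 1 / 0.280867 = 3.5604
Highest B → broadest niche (most generalist): Species D (B = 4.50).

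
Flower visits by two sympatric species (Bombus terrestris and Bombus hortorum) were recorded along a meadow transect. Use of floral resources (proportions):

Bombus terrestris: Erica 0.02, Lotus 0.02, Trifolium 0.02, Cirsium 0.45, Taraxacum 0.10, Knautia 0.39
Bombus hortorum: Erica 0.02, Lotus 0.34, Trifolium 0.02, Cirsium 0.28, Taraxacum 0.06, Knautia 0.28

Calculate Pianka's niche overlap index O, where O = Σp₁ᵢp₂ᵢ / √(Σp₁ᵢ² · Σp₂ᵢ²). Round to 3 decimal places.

0.782

Σ p₁ᵢp₂ᵢ = 0.0004 + 0.0068 + 0.0004 + 0.1260 + 0.0060 + 0.1092 = 0.2488
Σp_1ᵢ² = 0.02² + 0.02² + 0.02² + 0.45² + 0.10² + 0.39² = 0.0004 + 0.0004 + 0.0004 + 0.2025 + 0.0100 + 0.1521 = 0.3658
Σp_2ᵢ² = 0.02² + 0.34² + 0.02² + 0.28² + 0.06² + 0.28² = 0.0004 + 0.1156 + 0.0004 + 0.0784 + 0.0036 + 0.0784 = 0.2768
O = 0.2488 / √(0.3658 × 0.2768) = 0.2488 / 0.318203 = 0.78189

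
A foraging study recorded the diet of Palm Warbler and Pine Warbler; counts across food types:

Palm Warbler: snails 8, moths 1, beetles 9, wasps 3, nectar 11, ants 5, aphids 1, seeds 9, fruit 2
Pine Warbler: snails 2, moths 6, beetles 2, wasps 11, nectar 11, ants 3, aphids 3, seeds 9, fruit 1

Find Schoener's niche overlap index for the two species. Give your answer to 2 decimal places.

Proportions for Palm Warbler (n=49): 8/49=0.1633, 1/49=0.0204, 9/49=0.1837, 3/49=0.0612, 11/49=0.2245, 5/49=0.1020, 1/49=0.0204, 9/49=0.1837, 2/49=0.0408
Proportions for Pine Warbler (n=48): 2/48=0.0417, 6/48=0.1250, 2/48=0.0417, 11/48=0.2292, 11/48=0.2292, 3/48=0.0625, 3/48=0.0625, 9/48=0.1875, 1/48=0.0208
Σ|p₁ᵢ − p₂ᵢ| = 0.1216 + 0.1046 + 0.1420 + 0.1680 + 0.0047 + 0.0395 + 0.0421 + 0.0038 + 0.0200 = 0.6463
D = 1 − ½ × 0.6463 = 1 − 0.32315 = 0.67685

0.68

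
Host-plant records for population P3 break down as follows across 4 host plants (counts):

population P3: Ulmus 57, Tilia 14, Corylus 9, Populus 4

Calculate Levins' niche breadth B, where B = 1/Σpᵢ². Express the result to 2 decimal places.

Proportions for population P3 (n=84): 57/84=0.6786, 14/84=0.1667, 9/84=0.1071, 4/84=0.0476
Σpᵢ² = 0.6786² + 0.1667² + 0.1071² + 0.0476² = 0.460498 + 0.027789 + 0.011470 + 0.002266 = 0.502023
B = 1 / 0.502023 = 1.9919

1.99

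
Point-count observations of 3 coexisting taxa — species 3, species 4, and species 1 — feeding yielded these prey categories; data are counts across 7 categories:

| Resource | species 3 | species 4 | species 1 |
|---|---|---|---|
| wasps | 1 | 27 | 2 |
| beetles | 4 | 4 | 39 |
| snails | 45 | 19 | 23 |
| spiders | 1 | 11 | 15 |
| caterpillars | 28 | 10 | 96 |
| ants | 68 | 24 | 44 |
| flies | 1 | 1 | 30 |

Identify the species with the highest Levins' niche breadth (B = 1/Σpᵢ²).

Proportions for species 3 (n=148): 1/148=0.0068, 4/148=0.0270, 45/148=0.3041, 1/148=0.0068, 28/148=0.1892, 68/148=0.4595, 1/148=0.0068
Proportions for species 4 (n=96): 27/96=0.2813, 4/96=0.0417, 19/96=0.1979, 11/96=0.1146, 10/96=0.1042, 24/96=0.2500, 1/96=0.0104
Proportions for species 1 (n=249): 2/249=0.0080, 39/249=0.1566, 23/249=0.0924, 15/249=0.0602, 96/249=0.3855, 44/249=0.1767, 30/249=0.1205
Σp_3ᵢ² = 0.0068² + 0.0270² + 0.3041² + 0.0068² + 0.1892² + 0.4595² + 0.0068² = 0.000046 + 0.000729 + 0.092477 + 0.000046 + 0.035797 + 0.211140 + 0.000046 = 0.340281
B_3 = 1 / 0.340281 = 2.9387
Σp_4ᵢ² = 0.2813² + 0.0417² + 0.1979² + 0.1146² + 0.1042² + 0.2500² + 0.0104² = 0.079130 + 0.001739 + 0.039164 + 0.013133 + 0.010858 + 0.062500 + 0.000108 = 0.206632
B_4 = 1 / 0.206632 = 4.8395
Σp_1ᵢ² = 0.0080² + 0.1566² + 0.0924² + 0.0602² + 0.3855² + 0.1767² + 0.1205² = 0.000064 + 0.024524 + 0.008538 + 0.003624 + 0.148610 + 0.031223 + 0.014520 = 0.231103
B_1 = 1 / 0.231103 = 4.3271
Highest B → broadest niche (most generalist): species 4 (B = 4.84).

species 4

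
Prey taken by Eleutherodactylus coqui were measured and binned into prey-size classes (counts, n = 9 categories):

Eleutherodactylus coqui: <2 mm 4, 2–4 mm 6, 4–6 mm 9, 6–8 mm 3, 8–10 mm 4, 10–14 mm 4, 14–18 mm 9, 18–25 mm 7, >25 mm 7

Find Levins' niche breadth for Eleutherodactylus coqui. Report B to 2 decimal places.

7.96

Proportions for Eleutherodactylus coqui (n=53): 4/53=0.0755, 6/53=0.1132, 9/53=0.1698, 3/53=0.0566, 4/53=0.0755, 4/53=0.0755, 9/53=0.1698, 7/53=0.1321, 7/53=0.1321
Σpᵢ² = 0.0755² + 0.1132² + 0.1698² + 0.0566² + 0.0755² + 0.0755² + 0.1698² + 0.1321² + 0.1321² = 0.005700 + 0.012814 + 0.028832 + 0.003204 + 0.005700 + 0.005700 + 0.028832 + 0.017450 + 0.017450 = 0.125682
B = 1 / 0.125682 = 7.9566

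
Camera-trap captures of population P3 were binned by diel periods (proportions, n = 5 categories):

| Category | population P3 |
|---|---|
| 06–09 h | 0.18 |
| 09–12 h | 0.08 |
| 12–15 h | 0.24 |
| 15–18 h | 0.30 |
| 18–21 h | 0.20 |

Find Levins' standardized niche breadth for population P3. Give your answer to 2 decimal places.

0.85

Σpᵢ² = 0.18² + 0.08² + 0.24² + 0.30² + 0.20² = 0.0324 + 0.0064 + 0.0576 + 0.0900 + 0.0400 = 0.2264
B = 1 / 0.2264 = 4.4170
Bₛ = (B − 1)/(n − 1) = (4.4170 − 1)/(5 − 1) = 3.4170/4 = 0.8543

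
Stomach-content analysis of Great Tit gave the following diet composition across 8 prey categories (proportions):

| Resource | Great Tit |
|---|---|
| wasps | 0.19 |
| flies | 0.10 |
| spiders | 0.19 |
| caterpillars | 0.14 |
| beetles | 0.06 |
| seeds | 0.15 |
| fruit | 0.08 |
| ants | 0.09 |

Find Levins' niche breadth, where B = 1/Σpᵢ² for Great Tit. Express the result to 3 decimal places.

Σpᵢ² = 0.19² + 0.10² + 0.19² + 0.14² + 0.06² + 0.15² + 0.08² + 0.09² = 0.0361 + 0.0100 + 0.0361 + 0.0196 + 0.0036 + 0.0225 + 0.0064 + 0.0081 = 0.1424
B = 1 / 0.1424 = 7.02247

7.022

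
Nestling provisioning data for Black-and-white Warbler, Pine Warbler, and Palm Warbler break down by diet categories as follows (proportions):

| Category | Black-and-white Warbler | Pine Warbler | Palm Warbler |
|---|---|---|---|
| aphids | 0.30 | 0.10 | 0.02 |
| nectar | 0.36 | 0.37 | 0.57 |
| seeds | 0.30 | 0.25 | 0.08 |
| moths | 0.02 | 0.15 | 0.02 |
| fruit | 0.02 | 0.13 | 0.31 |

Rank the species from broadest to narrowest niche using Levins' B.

Pine Warbler > Black-and-white Warbler > Palm Warbler

Σp_Blacᵢ² = 0.30² + 0.36² + 0.30² + 0.02² + 0.02² = 0.0900 + 0.1296 + 0.0900 + 0.0004 + 0.0004 = 0.3104
B_Blac = 1 / 0.3104 = 3.2216
Σp_Pineᵢ² = 0.10² + 0.37² + 0.25² + 0.15² + 0.13² = 0.0100 + 0.1369 + 0.0625 + 0.0225 + 0.0169 = 0.2488
B_Pine = 1 / 0.2488 = 4.0193
Σp_Palmᵢ² = 0.02² + 0.57² + 0.08² + 0.02² + 0.31² = 0.0004 + 0.3249 + 0.0064 + 0.0004 + 0.0961 = 0.4282
B_Palm = 1 / 0.4282 = 2.3354
Ranking by B (broadest → narrowest): Pine Warbler (4.02) > Black-and-white Warbler (3.22) > Palm Warbler (2.34)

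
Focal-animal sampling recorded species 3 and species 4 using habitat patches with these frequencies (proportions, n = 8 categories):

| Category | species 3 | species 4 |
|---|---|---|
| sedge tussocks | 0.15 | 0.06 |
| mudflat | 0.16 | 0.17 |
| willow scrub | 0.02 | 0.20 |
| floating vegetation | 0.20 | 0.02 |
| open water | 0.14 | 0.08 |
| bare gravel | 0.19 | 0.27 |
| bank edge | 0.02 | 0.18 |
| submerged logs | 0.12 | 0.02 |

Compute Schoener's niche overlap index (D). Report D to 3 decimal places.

Σ|p₁ᵢ − p₂ᵢ| = 0.09 + 0.01 + 0.18 + 0.18 + 0.06 + 0.08 + 0.16 + 0.10 = 0.86
D = 1 − ½ × 0.86 = 1 − 0.430 = 0.57000

0.570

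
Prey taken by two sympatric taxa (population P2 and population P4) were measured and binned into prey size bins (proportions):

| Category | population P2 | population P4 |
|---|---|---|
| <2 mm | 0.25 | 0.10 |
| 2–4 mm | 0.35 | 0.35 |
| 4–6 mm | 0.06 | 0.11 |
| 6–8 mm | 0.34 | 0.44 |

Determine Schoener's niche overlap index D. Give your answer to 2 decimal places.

0.85

Σ|p₁ᵢ − p₂ᵢ| = 0.15 + 0.00 + 0.05 + 0.10 = 0.30
D = 1 − ½ × 0.30 = 1 − 0.150 = 0.8500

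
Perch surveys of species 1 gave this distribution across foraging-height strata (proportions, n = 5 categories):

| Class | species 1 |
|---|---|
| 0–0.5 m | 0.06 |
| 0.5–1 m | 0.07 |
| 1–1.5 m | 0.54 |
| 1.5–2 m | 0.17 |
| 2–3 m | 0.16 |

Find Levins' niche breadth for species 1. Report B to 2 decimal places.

Σpᵢ² = 0.06² + 0.07² + 0.54² + 0.17² + 0.16² = 0.0036 + 0.0049 + 0.2916 + 0.0289 + 0.0256 = 0.3546
B = 1 / 0.3546 = 2.8201

2.82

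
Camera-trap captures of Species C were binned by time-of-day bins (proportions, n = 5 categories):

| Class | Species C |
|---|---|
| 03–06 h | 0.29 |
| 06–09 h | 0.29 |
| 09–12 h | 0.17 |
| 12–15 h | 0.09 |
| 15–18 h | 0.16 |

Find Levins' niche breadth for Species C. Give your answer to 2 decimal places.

4.33

Σpᵢ² = 0.29² + 0.29² + 0.17² + 0.09² + 0.16² = 0.0841 + 0.0841 + 0.0289 + 0.0081 + 0.0256 = 0.2308
B = 1 / 0.2308 = 4.3328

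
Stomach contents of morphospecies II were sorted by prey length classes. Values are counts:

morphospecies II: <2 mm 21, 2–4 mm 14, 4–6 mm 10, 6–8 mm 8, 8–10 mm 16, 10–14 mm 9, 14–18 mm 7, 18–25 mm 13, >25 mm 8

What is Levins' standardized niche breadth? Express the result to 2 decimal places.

Proportions for morphospecies II (n=106): 21/106=0.1981, 14/106=0.1321, 10/106=0.0943, 8/106=0.0755, 16/106=0.1509, 9/106=0.0849, 7/106=0.0660, 13/106=0.1226, 8/106=0.0755
Σpᵢ² = 0.1981² + 0.1321² + 0.0943² + 0.0755² + 0.1509² + 0.0849² + 0.0660² + 0.1226² + 0.0755² = 0.039244 + 0.017450 + 0.008892 + 0.005700 + 0.022771 + 0.007208 + 0.004356 + 0.015031 + 0.005700 = 0.126352
B = 1 / 0.126352 = 7.9144
Bₛ = (B − 1)/(n − 1) = (7.9144 − 1)/(9 − 1) = 6.9144/8 = 0.8643

0.86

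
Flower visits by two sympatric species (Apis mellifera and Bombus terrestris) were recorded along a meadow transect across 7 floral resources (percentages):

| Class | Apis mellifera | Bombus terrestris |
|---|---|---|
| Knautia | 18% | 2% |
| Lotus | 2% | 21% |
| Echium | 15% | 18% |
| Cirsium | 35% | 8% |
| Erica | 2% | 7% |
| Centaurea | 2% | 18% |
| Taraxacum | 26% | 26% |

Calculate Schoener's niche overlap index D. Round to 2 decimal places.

0.57

Convert percentages to proportions (divide by 100).
Σ|p₁ᵢ − p₂ᵢ| = 0.16 + 0.19 + 0.03 + 0.27 + 0.05 + 0.16 + 0.00 = 0.86
D = 1 − ½ × 0.86 = 1 − 0.430 = 0.5700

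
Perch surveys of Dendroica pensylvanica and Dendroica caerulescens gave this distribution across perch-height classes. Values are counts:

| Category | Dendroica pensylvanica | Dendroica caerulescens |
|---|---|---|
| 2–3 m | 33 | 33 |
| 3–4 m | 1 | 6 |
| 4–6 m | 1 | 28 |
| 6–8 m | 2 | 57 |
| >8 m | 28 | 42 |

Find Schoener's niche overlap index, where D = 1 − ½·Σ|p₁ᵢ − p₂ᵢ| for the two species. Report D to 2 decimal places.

Proportions for Dendroica pensylvanica (n=65): 33/65=0.5077, 1/65=0.0154, 1/65=0.0154, 2/65=0.0308, 28/65=0.4308
Proportions for Dendroica caerulescens (n=166): 33/166=0.1988, 6/166=0.0361, 28/166=0.1687, 57/166=0.3434, 42/166=0.2530
Σ|p₁ᵢ − p₂ᵢ| = 0.3089 + 0.0207 + 0.1533 + 0.3126 + 0.1778 = 0.9733
D = 1 − ½ × 0.9733 = 1 − 0.48665 = 0.51335

0.51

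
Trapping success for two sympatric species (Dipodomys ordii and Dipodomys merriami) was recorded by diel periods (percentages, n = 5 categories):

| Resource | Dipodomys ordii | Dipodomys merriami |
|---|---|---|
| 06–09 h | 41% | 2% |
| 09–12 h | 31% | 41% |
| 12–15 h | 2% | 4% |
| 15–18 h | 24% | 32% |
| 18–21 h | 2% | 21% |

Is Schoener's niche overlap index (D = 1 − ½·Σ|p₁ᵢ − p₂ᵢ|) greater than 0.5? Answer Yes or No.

Yes

Convert percentages to proportions (divide by 100).
Σ|p₁ᵢ − p₂ᵢ| = 0.39 + 0.10 + 0.02 + 0.08 + 0.19 = 0.78
D = 1 − ½ × 0.78 = 1 − 0.390 = 0.6100
D = 0.6100 > 0.5 → Yes.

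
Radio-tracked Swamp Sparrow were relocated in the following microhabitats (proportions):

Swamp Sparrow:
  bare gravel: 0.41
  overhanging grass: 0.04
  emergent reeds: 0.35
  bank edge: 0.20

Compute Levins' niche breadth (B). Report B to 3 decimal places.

3.010

Σpᵢ² = 0.41² + 0.04² + 0.35² + 0.20² = 0.1681 + 0.0016 + 0.1225 + 0.0400 = 0.3322
B = 1 / 0.3322 = 3.01023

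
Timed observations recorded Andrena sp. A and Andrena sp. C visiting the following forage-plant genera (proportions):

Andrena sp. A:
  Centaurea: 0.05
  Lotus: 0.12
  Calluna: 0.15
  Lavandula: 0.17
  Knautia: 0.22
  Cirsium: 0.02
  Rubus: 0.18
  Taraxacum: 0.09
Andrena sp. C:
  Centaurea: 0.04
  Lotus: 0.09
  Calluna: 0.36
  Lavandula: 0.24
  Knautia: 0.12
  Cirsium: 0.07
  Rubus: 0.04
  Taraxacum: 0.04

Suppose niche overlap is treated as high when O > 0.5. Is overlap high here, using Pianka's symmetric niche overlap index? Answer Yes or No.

Yes

Σ p₁ᵢp₂ᵢ = 0.0020 + 0.0108 + 0.0540 + 0.0408 + 0.0264 + 0.0014 + 0.0072 + 0.0036 = 0.1462
Σp_1ᵢ² = 0.05² + 0.12² + 0.15² + 0.17² + 0.22² + 0.02² + 0.18² + 0.09² = 0.0025 + 0.0144 + 0.0225 + 0.0289 + 0.0484 + 0.0004 + 0.0324 + 0.0081 = 0.1576
Σp_2ᵢ² = 0.04² + 0.09² + 0.36² + 0.24² + 0.12² + 0.07² + 0.04² + 0.04² = 0.0016 + 0.0081 + 0.1296 + 0.0576 + 0.0144 + 0.0049 + 0.0016 + 0.0016 = 0.2194
O = 0.1462 / √(0.1576 × 0.2194) = 0.1462 / 0.18595 = 0.7862
O = 0.7862 > 0.5 → Yes.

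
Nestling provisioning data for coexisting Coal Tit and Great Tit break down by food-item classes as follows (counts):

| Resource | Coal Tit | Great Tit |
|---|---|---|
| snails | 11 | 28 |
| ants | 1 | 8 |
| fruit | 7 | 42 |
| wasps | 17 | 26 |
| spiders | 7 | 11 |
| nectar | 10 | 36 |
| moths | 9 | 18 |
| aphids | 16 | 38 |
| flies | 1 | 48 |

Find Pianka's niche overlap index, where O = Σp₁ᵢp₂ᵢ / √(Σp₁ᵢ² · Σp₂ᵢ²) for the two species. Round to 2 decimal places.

Proportions for Coal Tit (n=79): 11/79=0.1392, 1/79=0.0127, 7/79=0.0886, 17/79=0.2152, 7/79=0.0886, 10/79=0.1266, 9/79=0.1139, 16/79=0.2025, 1/79=0.0127
Proportions for Great Tit (n=255): 28/255=0.1098, 8/255=0.0314, 42/255=0.1647, 26/255=0.1020, 11/255=0.0431, 36/255=0.1412, 18/255=0.0706, 38/255=0.1490, 48/255=0.1882
Σ p₁ᵢp₂ᵢ = 0.015284 + 0.000399 + 0.014592 + 0.021950 + 0.003819 + 0.017876 + 0.008041 + 0.030173 + 0.002390 = 0.114524
Σp_1ᵢ² = 0.1392² + 0.0127² + 0.0886² + 0.2152² + 0.0886² + 0.1266² + 0.1139² + 0.2025² + 0.0127² = 0.019377 + 0.000161 + 0.007850 + 0.046311 + 0.007850 + 0.016028 + 0.012973 + 0.041006 + 0.000161 = 0.151717
Σp_2ᵢ² = 0.1098² + 0.0314² + 0.1647² + 0.1020² + 0.0431² + 0.1412² + 0.0706² + 0.1490² + 0.1882² = 0.012056 + 0.000986 + 0.027126 + 0.010404 + 0.001858 + 0.019937 + 0.004984 + 0.022201 + 0.035419 = 0.134971
O = 0.114524 / √(0.151717 × 0.134971) = 0.114524 / 0.1430992 = 0.8003

0.80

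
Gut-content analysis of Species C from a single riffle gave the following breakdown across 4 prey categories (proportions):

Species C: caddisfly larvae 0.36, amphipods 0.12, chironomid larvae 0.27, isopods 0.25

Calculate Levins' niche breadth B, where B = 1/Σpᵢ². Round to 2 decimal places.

Σpᵢ² = 0.36² + 0.12² + 0.27² + 0.25² = 0.1296 + 0.0144 + 0.0729 + 0.0625 = 0.2794
B = 1 / 0.2794 = 3.5791

3.58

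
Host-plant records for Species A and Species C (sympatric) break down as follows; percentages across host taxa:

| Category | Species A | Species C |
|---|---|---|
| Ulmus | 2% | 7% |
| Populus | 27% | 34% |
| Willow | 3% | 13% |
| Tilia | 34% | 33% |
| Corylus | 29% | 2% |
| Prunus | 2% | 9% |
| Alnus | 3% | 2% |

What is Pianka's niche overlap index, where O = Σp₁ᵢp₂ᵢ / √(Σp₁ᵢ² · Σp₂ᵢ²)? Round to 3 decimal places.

Convert percentages to proportions (divide by 100).
Σ p₁ᵢp₂ᵢ = 0.0014 + 0.0918 + 0.0039 + 0.1122 + 0.0058 + 0.0018 + 0.0006 = 0.2175
Σp_1ᵢ² = 0.02² + 0.27² + 0.03² + 0.34² + 0.29² + 0.02² + 0.03² = 0.0004 + 0.0729 + 0.0009 + 0.1156 + 0.0841 + 0.0004 + 0.0009 = 0.2752
Σp_2ᵢ² = 0.07² + 0.34² + 0.13² + 0.33² + 0.02² + 0.09² + 0.02² = 0.0049 + 0.1156 + 0.0169 + 0.1089 + 0.0004 + 0.0081 + 0.0004 = 0.2552
O = 0.2175 / √(0.2752 × 0.2552) = 0.2175 / 0.265011 = 0.82072

0.821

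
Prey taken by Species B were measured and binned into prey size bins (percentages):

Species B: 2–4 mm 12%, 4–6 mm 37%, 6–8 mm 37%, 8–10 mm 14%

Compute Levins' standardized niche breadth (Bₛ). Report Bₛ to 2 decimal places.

Convert percentages to proportions (divide by 100).
Σpᵢ² = 0.12² + 0.37² + 0.37² + 0.14² = 0.0144 + 0.1369 + 0.1369 + 0.0196 = 0.3078
B = 1 / 0.3078 = 3.2489
Bₛ = (B − 1)/(n − 1) = (3.2489 − 1)/(4 − 1) = 2.2489/3 = 0.7496

0.75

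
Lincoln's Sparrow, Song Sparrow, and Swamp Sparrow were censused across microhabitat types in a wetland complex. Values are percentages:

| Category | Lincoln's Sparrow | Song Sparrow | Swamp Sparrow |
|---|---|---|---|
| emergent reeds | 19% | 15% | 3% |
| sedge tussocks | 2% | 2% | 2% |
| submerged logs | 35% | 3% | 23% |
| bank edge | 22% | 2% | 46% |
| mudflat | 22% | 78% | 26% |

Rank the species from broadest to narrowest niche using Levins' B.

Lincoln's Sparrow > Swamp Sparrow > Song Sparrow

Convert percentages to proportions (divide by 100).
Σp_Lincᵢ² = 0.19² + 0.02² + 0.35² + 0.22² + 0.22² = 0.0361 + 0.0004 + 0.1225 + 0.0484 + 0.0484 = 0.2558
B_Linc = 1 / 0.2558 = 3.9093
Σp_Songᵢ² = 0.15² + 0.02² + 0.03² + 0.02² + 0.78² = 0.0225 + 0.0004 + 0.0009 + 0.0004 + 0.6084 = 0.6326
B_Song = 1 / 0.6326 = 1.5808
Σp_Swamᵢ² = 0.03² + 0.02² + 0.23² + 0.46² + 0.26² = 0.0009 + 0.0004 + 0.0529 + 0.2116 + 0.0676 = 0.3334
B_Swam = 1 / 0.3334 = 2.9994
Ranking by B (broadest → narrowest): Lincoln's Sparrow (3.91) > Swamp Sparrow (3.00) > Song Sparrow (1.58)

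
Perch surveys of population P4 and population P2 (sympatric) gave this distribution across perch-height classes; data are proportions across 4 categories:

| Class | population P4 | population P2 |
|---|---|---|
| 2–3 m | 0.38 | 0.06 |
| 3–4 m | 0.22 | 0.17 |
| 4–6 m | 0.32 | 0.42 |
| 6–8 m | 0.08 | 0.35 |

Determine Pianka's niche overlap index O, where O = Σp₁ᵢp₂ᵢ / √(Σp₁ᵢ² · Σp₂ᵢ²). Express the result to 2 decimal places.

0.70

Σ p₁ᵢp₂ᵢ = 0.0228 + 0.0374 + 0.1344 + 0.0280 = 0.2226
Σp_1ᵢ² = 0.38² + 0.22² + 0.32² + 0.08² = 0.1444 + 0.0484 + 0.1024 + 0.0064 = 0.3016
Σp_2ᵢ² = 0.06² + 0.17² + 0.42² + 0.35² = 0.0036 + 0.0289 + 0.1764 + 0.1225 = 0.3314
O = 0.2226 / √(0.3016 × 0.3314) = 0.2226 / 0.31615 = 0.7041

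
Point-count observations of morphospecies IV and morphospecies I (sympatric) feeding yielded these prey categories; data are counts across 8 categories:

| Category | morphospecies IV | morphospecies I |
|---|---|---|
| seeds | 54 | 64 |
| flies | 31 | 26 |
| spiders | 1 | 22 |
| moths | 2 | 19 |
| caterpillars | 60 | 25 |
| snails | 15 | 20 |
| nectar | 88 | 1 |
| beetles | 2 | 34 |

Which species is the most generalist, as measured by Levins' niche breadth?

morphospecies I

Proportions for morphospecies IV (n=253): 54/253=0.2134, 31/253=0.1225, 1/253=0.0040, 2/253=0.0079, 60/253=0.2372, 15/253=0.0593, 88/253=0.3478, 2/253=0.0079
Proportions for morphospecies I (n=211): 64/211=0.3033, 26/211=0.1232, 22/211=0.1043, 19/211=0.0900, 25/211=0.1185, 20/211=0.0948, 1/211=0.0047, 34/211=0.1611
Σp_IVᵢ² = 0.2134² + 0.1225² + 0.0040² + 0.0079² + 0.2372² + 0.0593² + 0.3478² + 0.0079² = 0.045540 + 0.015006 + 0.000016 + 0.000062 + 0.056264 + 0.003516 + 0.120965 + 0.000062 = 0.241431
B_IV = 1 / 0.241431 = 4.1420
Σp_Iᵢ² = 0.3033² + 0.1232² + 0.1043² + 0.0900² + 0.1185² + 0.0948² + 0.0047² + 0.1611² = 0.091991 + 0.015178 + 0.010878 + 0.008100 + 0.014042 + 0.008987 + 0.000022 + 0.025953 = 0.175151
B_I = 1 / 0.175151 = 5.7094
Highest B → broadest niche (most generalist): morphospecies I (B = 5.71).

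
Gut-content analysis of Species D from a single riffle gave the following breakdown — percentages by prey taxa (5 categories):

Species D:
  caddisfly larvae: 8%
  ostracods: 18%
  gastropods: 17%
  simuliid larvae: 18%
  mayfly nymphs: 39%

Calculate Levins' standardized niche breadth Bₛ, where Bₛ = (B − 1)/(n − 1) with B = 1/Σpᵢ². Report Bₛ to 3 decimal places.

0.741

Convert percentages to proportions (divide by 100).
Σpᵢ² = 0.08² + 0.18² + 0.17² + 0.18² + 0.39² = 0.0064 + 0.0324 + 0.0289 + 0.0324 + 0.1521 = 0.2522
B = 1 / 0.2522 = 3.96511
Bₛ = (B − 1)/(n − 1) = (3.96511 − 1)/(5 − 1) = 2.96511/4 = 0.74128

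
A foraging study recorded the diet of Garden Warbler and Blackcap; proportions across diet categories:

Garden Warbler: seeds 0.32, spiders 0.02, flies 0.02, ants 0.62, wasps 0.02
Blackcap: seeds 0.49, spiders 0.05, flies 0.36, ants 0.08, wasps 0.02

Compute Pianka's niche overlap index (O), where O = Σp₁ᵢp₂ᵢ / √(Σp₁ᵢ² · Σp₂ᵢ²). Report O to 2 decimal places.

Σ p₁ᵢp₂ᵢ = 0.1568 + 0.0010 + 0.0072 + 0.0496 + 0.0004 = 0.2150
Σp_1ᵢ² = 0.32² + 0.02² + 0.02² + 0.62² + 0.02² = 0.1024 + 0.0004 + 0.0004 + 0.3844 + 0.0004 = 0.4880
Σp_2ᵢ² = 0.49² + 0.05² + 0.36² + 0.08² + 0.02² = 0.2401 + 0.0025 + 0.1296 + 0.0064 + 0.0004 = 0.3790
O = 0.2150 / √(0.4880 × 0.3790) = 0.2150 / 0.43006 = 0.4999

0.50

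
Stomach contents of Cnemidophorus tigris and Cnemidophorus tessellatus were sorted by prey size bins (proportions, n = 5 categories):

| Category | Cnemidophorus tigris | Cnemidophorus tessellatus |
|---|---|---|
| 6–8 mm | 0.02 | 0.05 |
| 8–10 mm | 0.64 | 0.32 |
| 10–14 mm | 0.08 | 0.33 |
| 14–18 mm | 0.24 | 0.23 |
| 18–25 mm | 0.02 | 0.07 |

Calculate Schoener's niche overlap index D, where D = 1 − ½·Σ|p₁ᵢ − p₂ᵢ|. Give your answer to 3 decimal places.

0.670

Σ|p₁ᵢ − p₂ᵢ| = 0.03 + 0.32 + 0.25 + 0.01 + 0.05 = 0.66
D = 1 − ½ × 0.66 = 1 − 0.330 = 0.67000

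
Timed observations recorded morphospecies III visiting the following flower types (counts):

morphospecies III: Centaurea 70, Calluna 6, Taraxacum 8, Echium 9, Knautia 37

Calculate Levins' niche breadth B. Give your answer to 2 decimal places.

Proportions for morphospecies III (n=130): 70/130=0.5385, 6/130=0.0462, 8/130=0.0615, 9/130=0.0692, 37/130=0.2846
Σpᵢ² = 0.5385² + 0.0462² + 0.0615² + 0.0692² + 0.2846² = 0.289982 + 0.002134 + 0.003782 + 0.004789 + 0.080997 = 0.381684
B = 1 / 0.381684 = 2.6200

2.62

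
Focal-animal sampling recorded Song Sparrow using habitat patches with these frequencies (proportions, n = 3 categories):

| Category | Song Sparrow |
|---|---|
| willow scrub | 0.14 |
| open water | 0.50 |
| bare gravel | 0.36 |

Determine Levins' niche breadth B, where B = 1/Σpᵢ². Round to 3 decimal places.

Σpᵢ² = 0.14² + 0.50² + 0.36² = 0.0196 + 0.2500 + 0.1296 = 0.3992
B = 1 / 0.3992 = 2.50501

2.505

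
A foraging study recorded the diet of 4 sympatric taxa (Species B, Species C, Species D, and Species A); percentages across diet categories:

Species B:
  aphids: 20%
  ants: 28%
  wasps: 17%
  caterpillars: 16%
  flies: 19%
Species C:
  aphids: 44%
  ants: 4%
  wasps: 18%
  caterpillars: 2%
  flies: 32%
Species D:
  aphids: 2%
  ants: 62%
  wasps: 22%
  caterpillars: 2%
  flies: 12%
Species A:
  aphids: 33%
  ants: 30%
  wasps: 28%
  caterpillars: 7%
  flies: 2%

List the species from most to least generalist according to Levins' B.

Convert percentages to proportions (divide by 100).
Σp_Bᵢ² = 0.20² + 0.28² + 0.17² + 0.16² + 0.19² = 0.0400 + 0.0784 + 0.0289 + 0.0256 + 0.0361 = 0.2090
B_B = 1 / 0.2090 = 4.7847
Σp_Cᵢ² = 0.44² + 0.04² + 0.18² + 0.02² + 0.32² = 0.1936 + 0.0016 + 0.0324 + 0.0004 + 0.1024 = 0.3304
B_C = 1 / 0.3304 = 3.0266
Σp_Dᵢ² = 0.02² + 0.62² + 0.22² + 0.02² + 0.12² = 0.0004 + 0.3844 + 0.0484 + 0.0004 + 0.0144 = 0.4480
B_D = 1 / 0.4480 = 2.2321
Σp_Aᵢ² = 0.33² + 0.30² + 0.28² + 0.07² + 0.02² = 0.1089 + 0.0900 + 0.0784 + 0.0049 + 0.0004 = 0.2826
B_A = 1 / 0.2826 = 3.5386
Ranking by B (broadest → narrowest): Species B (4.78) > Species A (3.54) > Species C (3.03) > Species D (2.23)

Species B > Species A > Species C > Species D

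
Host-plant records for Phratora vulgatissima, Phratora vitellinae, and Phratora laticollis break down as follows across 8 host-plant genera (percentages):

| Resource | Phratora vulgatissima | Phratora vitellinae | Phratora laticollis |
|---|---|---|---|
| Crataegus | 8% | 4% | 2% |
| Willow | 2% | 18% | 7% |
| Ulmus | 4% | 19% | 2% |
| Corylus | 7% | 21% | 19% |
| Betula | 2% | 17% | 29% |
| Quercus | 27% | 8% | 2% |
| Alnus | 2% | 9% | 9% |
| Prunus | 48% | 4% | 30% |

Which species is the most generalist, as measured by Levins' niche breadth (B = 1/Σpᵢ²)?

Convert percentages to proportions (divide by 100).
Σp_vulgᵢ² = 0.08² + 0.02² + 0.04² + 0.07² + 0.02² + 0.27² + 0.02² + 0.48² = 0.0064 + 0.0004 + 0.0016 + 0.0049 + 0.0004 + 0.0729 + 0.0004 + 0.2304 = 0.3174
B_vulg = 1 / 0.3174 = 3.1506
Σp_viteᵢ² = 0.04² + 0.18² + 0.19² + 0.21² + 0.17² + 0.08² + 0.09² + 0.04² = 0.0016 + 0.0324 + 0.0361 + 0.0441 + 0.0289 + 0.0064 + 0.0081 + 0.0016 = 0.1592
B_vite = 1 / 0.1592 = 6.2814
Σp_latiᵢ² = 0.02² + 0.07² + 0.02² + 0.19² + 0.29² + 0.02² + 0.09² + 0.30² = 0.0004 + 0.0049 + 0.0004 + 0.0361 + 0.0841 + 0.0004 + 0.0081 + 0.0900 = 0.2244
B_lati = 1 / 0.2244 = 4.4563
Highest B → broadest niche (most generalist): Phratora vitellinae (B = 6.28).

Phratora vitellinae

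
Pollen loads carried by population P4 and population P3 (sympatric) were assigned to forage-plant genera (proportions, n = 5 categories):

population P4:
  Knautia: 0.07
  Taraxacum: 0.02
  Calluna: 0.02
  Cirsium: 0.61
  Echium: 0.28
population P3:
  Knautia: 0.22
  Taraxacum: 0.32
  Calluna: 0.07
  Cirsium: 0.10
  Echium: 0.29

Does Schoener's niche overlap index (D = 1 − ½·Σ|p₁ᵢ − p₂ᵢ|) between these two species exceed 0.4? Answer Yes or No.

Σ|p₁ᵢ − p₂ᵢ| = 0.15 + 0.30 + 0.05 + 0.51 + 0.01 = 1.02
D = 1 − ½ × 1.02 = 1 − 0.510 = 0.4900
D = 0.4900 > 0.4 → Yes.

Yes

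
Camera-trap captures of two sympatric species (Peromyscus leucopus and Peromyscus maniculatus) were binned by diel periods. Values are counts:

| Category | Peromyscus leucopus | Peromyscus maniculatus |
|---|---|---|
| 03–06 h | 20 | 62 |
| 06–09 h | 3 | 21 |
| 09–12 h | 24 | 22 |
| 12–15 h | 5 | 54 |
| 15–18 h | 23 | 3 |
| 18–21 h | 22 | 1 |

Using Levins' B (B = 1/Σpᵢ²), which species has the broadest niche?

Proportions for Peromyscus leucopus (n=97): 20/97=0.2062, 3/97=0.0309, 24/97=0.2474, 5/97=0.0515, 23/97=0.2371, 22/97=0.2268
Proportions for Peromyscus maniculatus (n=163): 62/163=0.3804, 21/163=0.1288, 22/163=0.1350, 54/163=0.3313, 3/163=0.0184, 1/163=0.0061
Σp_leucᵢ² = 0.2062² + 0.0309² + 0.2474² + 0.0515² + 0.2371² + 0.2268² = 0.042518 + 0.000955 + 0.061207 + 0.002652 + 0.056216 + 0.051438 = 0.214986
B_leuc = 1 / 0.214986 = 4.6515
Σp_maniᵢ² = 0.3804² + 0.1288² + 0.1350² + 0.3313² + 0.0184² + 0.0061² = 0.144704 + 0.016589 + 0.018225 + 0.109760 + 0.000339 + 0.000037 = 0.289654
B_mani = 1 / 0.289654 = 3.4524
Highest B → broadest niche (most generalist): Peromyscus leucopus (B = 4.65).

Peromyscus leucopus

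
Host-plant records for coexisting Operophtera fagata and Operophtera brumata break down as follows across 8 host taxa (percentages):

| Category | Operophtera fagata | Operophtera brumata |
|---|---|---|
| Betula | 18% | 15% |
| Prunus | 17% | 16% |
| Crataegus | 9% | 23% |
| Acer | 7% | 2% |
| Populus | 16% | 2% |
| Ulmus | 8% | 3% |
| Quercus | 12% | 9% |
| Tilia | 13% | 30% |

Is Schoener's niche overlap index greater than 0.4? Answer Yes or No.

Yes

Convert percentages to proportions (divide by 100).
Σ|p₁ᵢ − p₂ᵢ| = 0.03 + 0.01 + 0.14 + 0.05 + 0.14 + 0.05 + 0.03 + 0.17 = 0.62
D = 1 − ½ × 0.62 = 1 − 0.310 = 0.6900
D = 0.6900 > 0.4 → Yes.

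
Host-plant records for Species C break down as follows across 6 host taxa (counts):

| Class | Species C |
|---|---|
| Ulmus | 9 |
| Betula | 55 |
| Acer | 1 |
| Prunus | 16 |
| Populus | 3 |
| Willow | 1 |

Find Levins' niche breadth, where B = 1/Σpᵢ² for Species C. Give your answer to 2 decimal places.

2.14

Proportions for Species C (n=85): 9/85=0.1059, 55/85=0.6471, 1/85=0.0118, 16/85=0.1882, 3/85=0.0353, 1/85=0.0118
Σpᵢ² = 0.1059² + 0.6471² + 0.0118² + 0.1882² + 0.0353² + 0.0118² = 0.011215 + 0.418738 + 0.000139 + 0.035419 + 0.001246 + 0.000139 = 0.466896
B = 1 / 0.466896 = 2.1418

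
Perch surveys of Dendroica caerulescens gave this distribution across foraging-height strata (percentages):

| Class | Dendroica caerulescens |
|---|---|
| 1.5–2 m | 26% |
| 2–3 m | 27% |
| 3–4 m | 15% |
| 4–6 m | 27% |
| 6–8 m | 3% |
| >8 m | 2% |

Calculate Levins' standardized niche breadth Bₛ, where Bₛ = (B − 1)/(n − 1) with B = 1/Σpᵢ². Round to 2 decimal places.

Convert percentages to proportions (divide by 100).
Σpᵢ² = 0.26² + 0.27² + 0.15² + 0.27² + 0.03² + 0.02² = 0.0676 + 0.0729 + 0.0225 + 0.0729 + 0.0009 + 0.0004 = 0.2372
B = 1 / 0.2372 = 4.2159
Bₛ = (B − 1)/(n − 1) = (4.2159 − 1)/(6 − 1) = 3.2159/5 = 0.6432

0.64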